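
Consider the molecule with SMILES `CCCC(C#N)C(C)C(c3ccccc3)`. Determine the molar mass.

Atom tally by fragment:
  CH3 → C:1 H:3
  CH2 → C:1 H:2
  CH2 → C:1 H:2
  CH(CN) → C:2 H:1 N:1
  CH(CH3) → C:2 H:4
  CH2C6H5 → C:7 H:7
Element totals:
  C: 14
  H: 19
  N: 1
Molecular formula: C14H19N.
  M = 14(12.011) + 19(1.008) + 14.007
    = 168.154 + 19.152 + 14.007 = 201.313

201.31 g/mol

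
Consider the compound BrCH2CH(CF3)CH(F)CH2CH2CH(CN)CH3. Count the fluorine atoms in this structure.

Atom tally by fragment:
  BrCH2 → C:1 H:2 Br:1
  CH(CF3) → C:2 H:1 F:3
  CH(F) → C:1 H:1 F:1
  CH2 → C:1 H:2
  CH2 → C:1 H:2
  CH(CN) → C:2 H:1 N:1
  CH3 → C:1 H:3
Element totals:
  C: 9
  H: 12
  Br: 1
  F: 4
  N: 1

4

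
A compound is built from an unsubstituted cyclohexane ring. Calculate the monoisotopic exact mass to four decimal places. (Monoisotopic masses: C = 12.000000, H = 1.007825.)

84.0939

Atom tally by fragment:
  cyclohexane ring core → C:6 H:12
Element totals:
  C: 6
  H: 12
Molecular formula: C6H12.
  M = 6(12.0) + 12(1.007825)
    = 72.000000 + 12.093900 = 84.093900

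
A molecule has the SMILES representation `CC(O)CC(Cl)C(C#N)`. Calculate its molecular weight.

Atom tally by fragment:
  CH3 → C:1 H:3
  CH(OH) → C:1 H:2 O:1
  CH2 → C:1 H:2
  CH(Cl) → C:1 H:1 Cl:1
  CH2CN → C:2 H:2 N:1
Element totals:
  C: 6
  H: 10
  Cl: 1
  N: 1
  O: 1
Molecular formula: C6H10ClNO.
  M = 6(12.011) + 10(1.008) + 35.45 + 14.007 + 15.999
    = 72.066 + 10.080 + 35.450 + 14.007 + 15.999 = 147.602

147.60 g/mol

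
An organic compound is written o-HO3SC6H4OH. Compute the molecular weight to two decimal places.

Element totals:
  C: 6
  H: 6
  O: 4
  S: 1
Molecular formula: C6H6O4S.
  M = 6(12.011) + 6(1.008) + 4(15.999) + 32.06
    = 72.066 + 6.048 + 63.996 + 32.060 = 174.170

174.17 g/mol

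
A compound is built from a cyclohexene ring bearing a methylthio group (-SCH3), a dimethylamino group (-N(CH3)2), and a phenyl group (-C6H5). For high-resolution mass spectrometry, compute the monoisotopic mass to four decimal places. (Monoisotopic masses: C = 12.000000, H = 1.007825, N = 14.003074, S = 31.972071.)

Atom tally by fragment:
  cyclohexene ring core → C:6 H:10
  (− 3 ring H displaced by substituents)
  + SCH3 → C:1 H:3 S:1
  + N(CH3)2 → N:1 C:2 H:6
  + C6H5 → C:6 H:5
Element totals:
  C: 15
  H: 21
  N: 1
  S: 1
Molecular formula: C15H21NS.
  M = 15(12.0) + 21(1.007825) + 14.003074 + 31.972071
    = 180.000000 + 21.164325 + 14.003074 + 31.972071 = 247.139470

247.1395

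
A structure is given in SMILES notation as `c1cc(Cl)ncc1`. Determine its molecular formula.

Atom tally by fragment:
  pyridine ring core → C:5 H:5 N:1
  (− 1 ring H displaced by substituents)
  + Cl → Cl:1
Element totals:
  C: 5
  H: 4
  Cl: 1
  N: 1

C5H4ClN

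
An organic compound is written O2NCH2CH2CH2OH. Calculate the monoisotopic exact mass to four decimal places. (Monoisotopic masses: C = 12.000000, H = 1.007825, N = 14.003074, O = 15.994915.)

105.0426

Atom tally by fragment:
  O2NCH2 → C:1 H:2 N:1 O:2
  CH2 → C:1 H:2
  CH2OH → C:1 H:3 O:1
Element totals:
  C: 3
  H: 7
  N: 1
  O: 3
Molecular formula: C3H7NO3.
  M = 3(12.0) + 7(1.007825) + 14.003074 + 3(15.994915)
    = 36.000000 + 7.054775 + 14.003074 + 47.984745 = 105.042594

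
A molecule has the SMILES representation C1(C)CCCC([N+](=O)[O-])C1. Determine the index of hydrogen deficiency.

Atom tally by fragment:
  cyclohexane ring core → C:6 H:12
  (− 2 ring H displaced by substituents)
  + CH3 → C:1 H:3
  + NO2 → N:1 O:2
Element totals:
  C: 7
  H: 13
  N: 1
  O: 2
Molecular formula: C7H13NO2.
DoU = (2C + 2 + N − H − X) / 2 = (2·7 + 2 + 1 − 13 − 0) / 2 = 2.

2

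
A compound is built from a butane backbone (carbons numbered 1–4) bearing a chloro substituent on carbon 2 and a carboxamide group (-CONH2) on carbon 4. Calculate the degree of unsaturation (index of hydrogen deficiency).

Atom tally by fragment:
  CH3 → C:1 H:3
  CH(Cl) → C:1 H:1 Cl:1
  CH2 → C:1 H:2
  CH2CONH2 → C:2 H:4 O:1 N:1
Element totals:
  C: 5
  H: 10
  Cl: 1
  N: 1
  O: 1
Molecular formula: C5H10ClNO.
DoU = (2C + 2 + N − H − X) / 2 = (2·5 + 2 + 1 − 10 − 1) / 2 = 1.

1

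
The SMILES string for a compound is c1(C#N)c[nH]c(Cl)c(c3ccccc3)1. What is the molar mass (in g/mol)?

Atom tally by fragment:
  pyrrole ring core → C:4 H:5 N:1
  (− 3 ring H displaced by substituents)
  + CN → C:1 N:1
  + Cl → Cl:1
  + C6H5 → C:6 H:5
Element totals:
  C: 11
  H: 7
  Cl: 1
  N: 2
Molecular formula: C11H7ClN2.
  M = 11(12.011) + 7(1.008) + 35.45 + 2(14.007)
    = 132.121 + 7.056 + 35.450 + 28.014 = 202.641

202.64 g/mol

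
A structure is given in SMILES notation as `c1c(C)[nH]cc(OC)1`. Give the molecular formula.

C6H9NO

Atom tally by fragment:
  pyrrole ring core → C:4 H:5 N:1
  (− 2 ring H displaced by substituents)
  + CH3 → C:1 H:3
  + OCH3 → C:1 H:3 O:1
Element totals:
  C: 6
  H: 9
  N: 1
  O: 1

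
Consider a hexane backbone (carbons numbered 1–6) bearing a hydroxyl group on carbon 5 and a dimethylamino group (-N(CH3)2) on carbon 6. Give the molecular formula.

Atom tally by fragment:
  CH3 → C:1 H:3
  CH2 → C:1 H:2
  CH2 → C:1 H:2
  CH2 → C:1 H:2
  CH(OH) → C:1 H:2 O:1
  CH2N(CH3)2 → C:3 H:8 N:1
Element totals:
  C: 8
  H: 19
  N: 1
  O: 1

C8H19NO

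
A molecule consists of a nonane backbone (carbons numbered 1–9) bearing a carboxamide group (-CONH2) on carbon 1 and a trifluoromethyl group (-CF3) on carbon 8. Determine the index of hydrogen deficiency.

1

Atom tally by fragment:
  H2NOCCH2 → C:2 H:4 O:1 N:1
  CH2 → C:1 H:2
  CH2 → C:1 H:2
  CH2 → C:1 H:2
  CH2 → C:1 H:2
  CH2 → C:1 H:2
  CH2 → C:1 H:2
  CH(CF3) → C:2 H:1 F:3
  CH3 → C:1 H:3
Element totals:
  C: 11
  H: 20
  F: 3
  N: 1
  O: 1
Molecular formula: C11H20F3NO.
DoU = (2C + 2 + N − H − X) / 2 = (2·11 + 2 + 1 − 20 − 3) / 2 = 1.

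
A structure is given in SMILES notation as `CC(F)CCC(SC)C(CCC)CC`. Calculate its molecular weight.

220.39 g/mol

Atom tally by fragment:
  CH3 → C:1 H:3
  CH(F) → C:1 H:1 F:1
  CH2 → C:1 H:2
  CH2 → C:1 H:2
  CH(SCH3) → C:2 H:4 S:1
  CH(CH2CH2CH3) → C:4 H:8
  CH2 → C:1 H:2
  CH3 → C:1 H:3
Element totals:
  C: 12
  H: 25
  F: 1
  S: 1
Molecular formula: C12H25FS.
  M = 12(12.011) + 25(1.008) + 18.998 + 32.06
    = 144.132 + 25.200 + 18.998 + 32.060 = 220.390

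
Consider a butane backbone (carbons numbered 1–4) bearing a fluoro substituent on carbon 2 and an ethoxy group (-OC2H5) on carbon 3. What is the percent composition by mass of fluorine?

15.81%

Atom tally by fragment:
  CH3 → C:1 H:3
  CH(F) → C:1 H:1 F:1
  CH(OC2H5) → C:3 H:6 O:1
  CH3 → C:1 H:3
Element totals:
  C: 6
  H: 13
  F: 1
  O: 1
Molecular formula: C6H13FO.
Molar mass = 120.167 g/mol.
Mass from F: 1 × 18.998 = 18.998 g/mol.
%F = 18.998 / 120.167 × 100 = 15.81%.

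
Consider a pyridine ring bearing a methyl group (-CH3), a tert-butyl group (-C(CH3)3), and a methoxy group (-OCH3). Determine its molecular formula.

Atom tally by fragment:
  pyridine ring core → C:5 H:5 N:1
  (− 3 ring H displaced by substituents)
  + CH3 → C:1 H:3
  + C(CH3)3 → C:4 H:9
  + OCH3 → C:1 H:3 O:1
Element totals:
  C: 11
  H: 17
  N: 1
  O: 1

C11H17NO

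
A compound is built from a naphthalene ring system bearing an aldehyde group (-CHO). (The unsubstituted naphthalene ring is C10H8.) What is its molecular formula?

C11H8O

Atom tally by fragment:
  naphthalene ring system core → C:10 H:8
  (− 1 ring H displaced by substituents)
  + CHO → C:1 H:1 O:1
Element totals:
  C: 11
  H: 8
  O: 1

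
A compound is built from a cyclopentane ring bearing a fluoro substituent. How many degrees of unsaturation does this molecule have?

Atom tally by fragment:
  cyclopentane ring core → C:5 H:10
  (− 1 ring H displaced by substituents)
  + F → F:1
Element totals:
  C: 5
  H: 9
  F: 1
Molecular formula: C5H9F.
DoU = (2C + 2 + N − H − X) / 2 = (2·5 + 2 + 0 − 9 − 1) / 2 = 1.

1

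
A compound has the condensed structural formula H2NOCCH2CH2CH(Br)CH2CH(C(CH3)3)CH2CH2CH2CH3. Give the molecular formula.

C14H28BrNO

Atom tally by fragment:
  H2NOCCH2 → C:2 H:4 O:1 N:1
  CH2 → C:1 H:2
  CH(Br) → C:1 H:1 Br:1
  CH2 → C:1 H:2
  CH(C(CH3)3) → C:5 H:10
  CH2 → C:1 H:2
  CH2 → C:1 H:2
  CH2 → C:1 H:2
  CH3 → C:1 H:3
Element totals:
  C: 14
  H: 28
  Br: 1
  N: 1
  O: 1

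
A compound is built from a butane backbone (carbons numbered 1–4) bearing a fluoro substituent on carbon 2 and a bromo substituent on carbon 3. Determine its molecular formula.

Atom tally by fragment:
  CH3 → C:1 H:3
  CH(F) → C:1 H:1 F:1
  CH(Br) → C:1 H:1 Br:1
  CH3 → C:1 H:3
Element totals:
  C: 4
  H: 8
  Br: 1
  F: 1

C4H8BrF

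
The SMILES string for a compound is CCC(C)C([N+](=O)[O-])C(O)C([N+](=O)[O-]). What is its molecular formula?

Atom tally by fragment:
  CH3 → C:1 H:3
  CH2 → C:1 H:2
  CH(CH3) → C:2 H:4
  CH(NO2) → C:1 H:1 N:1 O:2
  CH(OH) → C:1 H:2 O:1
  CH2NO2 → C:1 H:2 N:1 O:2
Element totals:
  C: 7
  H: 14
  N: 2
  O: 5

C7H14N2O5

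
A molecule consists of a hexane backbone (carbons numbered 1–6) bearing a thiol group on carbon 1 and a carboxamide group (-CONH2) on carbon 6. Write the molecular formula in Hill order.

C7H15NOS

Atom tally by fragment:
  HSCH2 → C:1 H:3 S:1
  CH2 → C:1 H:2
  CH2 → C:1 H:2
  CH2 → C:1 H:2
  CH2 → C:1 H:2
  CH2CONH2 → C:2 H:4 O:1 N:1
Element totals:
  C: 7
  H: 15
  N: 1
  O: 1
  S: 1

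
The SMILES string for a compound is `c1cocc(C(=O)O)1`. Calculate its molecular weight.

112.08 g/mol

Atom tally by fragment:
  furan ring core → C:4 H:4 O:1
  (− 1 ring H displaced by substituents)
  + COOH → C:1 H:1 O:2
Element totals:
  C: 5
  H: 4
  O: 3
Molecular formula: C5H4O3.
  M = 5(12.011) + 4(1.008) + 3(15.999)
    = 60.055 + 4.032 + 47.997 = 112.084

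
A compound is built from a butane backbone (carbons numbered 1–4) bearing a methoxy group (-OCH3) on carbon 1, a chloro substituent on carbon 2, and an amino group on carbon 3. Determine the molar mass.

137.61 g/mol

Atom tally by fragment:
  CH3OCH2 → C:2 H:5 O:1
  CH(Cl) → C:1 H:1 Cl:1
  CH(NH2) → C:1 H:3 N:1
  CH3 → C:1 H:3
Element totals:
  C: 5
  H: 12
  Cl: 1
  N: 1
  O: 1
Molecular formula: C5H12ClNO.
  M = 5(12.011) + 12(1.008) + 35.45 + 14.007 + 15.999
    = 60.055 + 12.096 + 35.450 + 14.007 + 15.999 = 137.607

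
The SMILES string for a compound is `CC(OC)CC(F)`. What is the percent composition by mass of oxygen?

Atom tally by fragment:
  CH3 → C:1 H:3
  CH(OCH3) → C:2 H:4 O:1
  CH2 → C:1 H:2
  CH2F → C:1 H:2 F:1
Element totals:
  C: 5
  H: 11
  F: 1
  O: 1
Molecular formula: C5H11FO.
Molar mass = 106.140 g/mol.
Mass from O: 1 × 15.999 = 15.999 g/mol.
%O = 15.999 / 106.140 × 100 = 15.07%.

15.07%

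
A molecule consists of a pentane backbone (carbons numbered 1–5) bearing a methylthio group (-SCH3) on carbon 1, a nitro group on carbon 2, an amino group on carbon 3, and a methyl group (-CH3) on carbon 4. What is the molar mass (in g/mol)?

Atom tally by fragment:
  CH3SCH2 → C:2 H:5 S:1
  CH(NO2) → C:1 H:1 N:1 O:2
  CH(NH2) → C:1 H:3 N:1
  CH(CH3) → C:2 H:4
  CH3 → C:1 H:3
Element totals:
  C: 7
  H: 16
  N: 2
  O: 2
  S: 1
Molecular formula: C7H16N2O2S.
  M = 7(12.011) + 16(1.008) + 2(14.007) + 2(15.999) + 32.06
    = 84.077 + 16.128 + 28.014 + 31.998 + 32.060 = 192.277

192.28 g/mol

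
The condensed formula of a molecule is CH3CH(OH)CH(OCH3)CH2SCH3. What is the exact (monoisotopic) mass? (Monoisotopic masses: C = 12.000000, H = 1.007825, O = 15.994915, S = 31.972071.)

Element totals:
  C: 6
  H: 14
  O: 2
  S: 1
Molecular formula: C6H14O2S.
  M = 6(12.0) + 14(1.007825) + 2(15.994915) + 31.972071
    = 72.000000 + 14.109550 + 31.989830 + 31.972071 = 150.071451

150.0715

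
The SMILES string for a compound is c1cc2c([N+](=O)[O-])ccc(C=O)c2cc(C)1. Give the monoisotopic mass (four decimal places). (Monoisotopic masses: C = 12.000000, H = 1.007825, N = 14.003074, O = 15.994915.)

Atom tally by fragment:
  naphthalene ring system core → C:10 H:8
  (− 3 ring H displaced by substituents)
  + NO2 → N:1 O:2
  + CHO → C:1 H:1 O:1
  + CH3 → C:1 H:3
Element totals:
  C: 12
  H: 9
  N: 1
  O: 3
Molecular formula: C12H9NO3.
  M = 12(12.0) + 9(1.007825) + 14.003074 + 3(15.994915)
    = 144.000000 + 9.070425 + 14.003074 + 47.984745 = 215.058244

215.0582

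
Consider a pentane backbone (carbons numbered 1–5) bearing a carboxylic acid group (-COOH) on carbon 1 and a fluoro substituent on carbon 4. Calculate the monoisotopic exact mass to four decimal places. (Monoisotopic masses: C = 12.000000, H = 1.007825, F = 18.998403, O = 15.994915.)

134.0743

Atom tally by fragment:
  HOOCCH2 → C:2 H:3 O:2
  CH2 → C:1 H:2
  CH2 → C:1 H:2
  CH(F) → C:1 H:1 F:1
  CH3 → C:1 H:3
Element totals:
  C: 6
  H: 11
  F: 1
  O: 2
Molecular formula: C6H11FO2.
  M = 6(12.0) + 11(1.007825) + 18.998403 + 2(15.994915)
    = 72.000000 + 11.086075 + 18.998403 + 31.989830 = 134.074308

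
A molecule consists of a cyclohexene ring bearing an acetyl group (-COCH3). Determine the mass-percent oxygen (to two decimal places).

12.88%

Atom tally by fragment:
  cyclohexene ring core → C:6 H:10
  (− 1 ring H displaced by substituents)
  + COCH3 → C:2 H:3 O:1
Element totals:
  C: 8
  H: 12
  O: 1
Molecular formula: C8H12O.
Molar mass = 124.183 g/mol.
Mass from O: 1 × 15.999 = 15.999 g/mol.
%O = 15.999 / 124.183 × 100 = 12.88%.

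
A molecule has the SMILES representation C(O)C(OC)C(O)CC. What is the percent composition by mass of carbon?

Atom tally by fragment:
  HOCH2 → C:1 H:3 O:1
  CH(OCH3) → C:2 H:4 O:1
  CH(OH) → C:1 H:2 O:1
  CH2 → C:1 H:2
  CH3 → C:1 H:3
Element totals:
  C: 6
  H: 14
  O: 3
Molecular formula: C6H14O3.
Molar mass = 134.175 g/mol.
Mass from C: 6 × 12.011 = 72.066 g/mol.
%C = 72.066 / 134.175 × 100 = 53.71%.

53.71%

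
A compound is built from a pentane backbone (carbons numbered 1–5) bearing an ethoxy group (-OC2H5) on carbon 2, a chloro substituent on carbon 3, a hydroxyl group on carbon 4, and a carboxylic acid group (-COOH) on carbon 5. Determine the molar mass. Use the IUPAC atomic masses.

210.65 g/mol

Atom tally by fragment:
  CH3 → C:1 H:3
  CH(OC2H5) → C:3 H:6 O:1
  CH(Cl) → C:1 H:1 Cl:1
  CH(OH) → C:1 H:2 O:1
  CH2COOH → C:2 H:3 O:2
Element totals:
  C: 8
  H: 15
  Cl: 1
  O: 4
Molecular formula: C8H15ClO4.
  M = 8(12.011) + 15(1.008) + 35.45 + 4(15.999)
    = 96.088 + 15.120 + 35.450 + 63.996 = 210.654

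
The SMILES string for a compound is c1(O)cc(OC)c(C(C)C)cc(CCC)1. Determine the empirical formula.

Atom tally by fragment:
  benzene ring core → C:6 H:6
  (− 4 ring H displaced by substituents)
  + OH → O:1 H:1
  + OCH3 → C:1 H:3 O:1
  + CH(CH3)2 → C:3 H:7
  + CH2CH2CH3 → C:3 H:7
Element totals:
  C: 13
  H: 20
  O: 2
Molecular formula: C13H20O2.
gcd of subscripts (13, 20, 2) = 1, so the empirical formula equals the molecular formula.

C13H20O2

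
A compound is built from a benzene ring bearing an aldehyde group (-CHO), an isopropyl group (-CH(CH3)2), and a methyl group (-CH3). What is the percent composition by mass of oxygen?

9.86%

Atom tally by fragment:
  benzene ring core → C:6 H:6
  (− 3 ring H displaced by substituents)
  + CHO → C:1 H:1 O:1
  + CH(CH3)2 → C:3 H:7
  + CH3 → C:1 H:3
Element totals:
  C: 11
  H: 14
  O: 1
Molecular formula: C11H14O.
Molar mass = 162.232 g/mol.
Mass from O: 1 × 15.999 = 15.999 g/mol.
%O = 15.999 / 162.232 × 100 = 9.86%.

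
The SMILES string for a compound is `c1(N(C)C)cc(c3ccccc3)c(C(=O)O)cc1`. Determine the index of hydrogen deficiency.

9

Atom tally by fragment:
  benzene ring core → C:6 H:6
  (− 3 ring H displaced by substituents)
  + N(CH3)2 → N:1 C:2 H:6
  + C6H5 → C:6 H:5
  + COOH → C:1 H:1 O:2
Element totals:
  C: 15
  H: 15
  N: 1
  O: 2
Molecular formula: C15H15NO2.
DoU = (2C + 2 + N − H − X) / 2 = (2·15 + 2 + 1 − 15 − 0) / 2 = 9.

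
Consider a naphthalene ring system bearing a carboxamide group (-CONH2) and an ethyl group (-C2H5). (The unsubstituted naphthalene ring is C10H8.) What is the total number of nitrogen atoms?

Atom tally by fragment:
  naphthalene ring system core → C:10 H:8
  (− 2 ring H displaced by substituents)
  + CONH2 → C:1 H:2 O:1 N:1
  + C2H5 → C:2 H:5
Element totals:
  C: 13
  H: 13
  N: 1
  O: 1

1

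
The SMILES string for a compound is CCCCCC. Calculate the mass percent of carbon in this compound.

Atom tally by fragment:
  CH3 → C:1 H:3
  CH2 → C:1 H:2
  CH2 → C:1 H:2
  CH2 → C:1 H:2
  CH2 → C:1 H:2
  CH3 → C:1 H:3
Element totals:
  C: 6
  H: 14
Molecular formula: C6H14.
Molar mass = 86.178 g/mol.
Mass from C: 6 × 12.011 = 72.066 g/mol.
%C = 72.066 / 86.178 × 100 = 83.62%.

83.62%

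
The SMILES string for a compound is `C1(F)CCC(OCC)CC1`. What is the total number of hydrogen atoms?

Atom tally by fragment:
  cyclohexane ring core → C:6 H:12
  (− 2 ring H displaced by substituents)
  + F → F:1
  + OC2H5 → C:2 H:5 O:1
Element totals:
  C: 8
  H: 15
  F: 1
  O: 1

15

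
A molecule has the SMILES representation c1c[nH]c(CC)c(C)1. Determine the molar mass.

109.17 g/mol

Atom tally by fragment:
  pyrrole ring core → C:4 H:5 N:1
  (− 2 ring H displaced by substituents)
  + C2H5 → C:2 H:5
  + CH3 → C:1 H:3
Element totals:
  C: 7
  H: 11
  N: 1
Molecular formula: C7H11N.
  M = 7(12.011) + 11(1.008) + 14.007
    = 84.077 + 11.088 + 14.007 = 109.172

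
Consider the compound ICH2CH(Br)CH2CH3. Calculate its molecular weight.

Atom tally by fragment:
  ICH2 → C:1 H:2 I:1
  CH(Br) → C:1 H:1 Br:1
  CH2 → C:1 H:2
  CH3 → C:1 H:3
Element totals:
  C: 4
  H: 8
  Br: 1
  I: 1
Molecular formula: C4H8BrI.
  M = 4(12.011) + 8(1.008) + 79.904 + 126.904
    = 48.044 + 8.064 + 79.904 + 126.904 = 262.916

262.92 g/mol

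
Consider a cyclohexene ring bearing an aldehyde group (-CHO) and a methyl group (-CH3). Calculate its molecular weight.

124.18 g/mol

Atom tally by fragment:
  cyclohexene ring core → C:6 H:10
  (− 2 ring H displaced by substituents)
  + CHO → C:1 H:1 O:1
  + CH3 → C:1 H:3
Element totals:
  C: 8
  H: 12
  O: 1
Molecular formula: C8H12O.
  M = 8(12.011) + 12(1.008) + 15.999
    = 96.088 + 12.096 + 15.999 = 124.183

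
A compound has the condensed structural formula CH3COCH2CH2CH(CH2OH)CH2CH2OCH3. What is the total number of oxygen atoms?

Element totals:
  C: 9
  H: 18
  O: 3

3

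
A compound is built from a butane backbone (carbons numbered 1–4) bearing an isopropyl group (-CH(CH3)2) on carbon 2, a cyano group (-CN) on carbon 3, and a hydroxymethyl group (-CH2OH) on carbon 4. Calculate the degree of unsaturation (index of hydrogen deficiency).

2

Atom tally by fragment:
  CH3 → C:1 H:3
  CH(CH(CH3)2) → C:4 H:8
  CH(CN) → C:2 H:1 N:1
  CH2CH2OH → C:2 H:5 O:1
Element totals:
  C: 9
  H: 17
  N: 1
  O: 1
Molecular formula: C9H17NO.
DoU = (2C + 2 + N − H − X) / 2 = (2·9 + 2 + 1 − 17 − 0) / 2 = 2.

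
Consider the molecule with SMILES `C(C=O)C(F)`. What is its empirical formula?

C3H5FO

Atom tally by fragment:
  OHCCH2 → C:2 H:3 O:1
  CH2F → C:1 H:2 F:1
Element totals:
  C: 3
  H: 5
  F: 1
  O: 1
Molecular formula: C3H5FO.
gcd of subscripts (3, 1, 5, 1) = 1, so the empirical formula equals the molecular formula.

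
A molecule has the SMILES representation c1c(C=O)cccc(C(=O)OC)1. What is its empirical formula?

C9H8O3

Atom tally by fragment:
  benzene ring core → C:6 H:6
  (− 2 ring H displaced by substituents)
  + CHO → C:1 H:1 O:1
  + COOCH3 → C:2 H:3 O:2
Element totals:
  C: 9
  H: 8
  O: 3
Molecular formula: C9H8O3.
gcd of subscripts (9, 8, 3) = 1, so the empirical formula equals the molecular formula.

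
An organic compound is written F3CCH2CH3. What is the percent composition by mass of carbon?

Atom tally by fragment:
  F3CCH2 → C:2 H:2 F:3
  CH3 → C:1 H:3
Element totals:
  C: 3
  H: 5
  F: 3
Molecular formula: C3H5F3.
Molar mass = 98.067 g/mol.
Mass from C: 3 × 12.011 = 36.033 g/mol.
%C = 36.033 / 98.067 × 100 = 36.74%.

36.74%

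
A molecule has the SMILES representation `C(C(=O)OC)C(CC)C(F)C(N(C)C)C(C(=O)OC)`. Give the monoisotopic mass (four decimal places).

Atom tally by fragment:
  CH3OOCCH2 → C:3 H:5 O:2
  CH(C2H5) → C:3 H:6
  CH(F) → C:1 H:1 F:1
  CH(N(CH3)2) → C:3 H:7 N:1
  CH2COOCH3 → C:3 H:5 O:2
Element totals:
  C: 13
  H: 24
  F: 1
  N: 1
  O: 4
Molecular formula: C13H24FNO4.
  M = 13(12.0) + 24(1.007825) + 18.998403 + 14.003074 + 4(15.994915)
    = 156.000000 + 24.187800 + 18.998403 + 14.003074 + 63.979660 = 277.168937

277.1689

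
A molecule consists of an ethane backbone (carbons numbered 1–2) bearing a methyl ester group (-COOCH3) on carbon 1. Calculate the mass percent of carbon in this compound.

Atom tally by fragment:
  CH3OOCCH2 → C:3 H:5 O:2
  CH3 → C:1 H:3
Element totals:
  C: 4
  H: 8
  O: 2
Molecular formula: C4H8O2.
Molar mass = 88.106 g/mol.
Mass from C: 4 × 12.011 = 48.044 g/mol.
%C = 48.044 / 88.106 × 100 = 54.53%.

54.53%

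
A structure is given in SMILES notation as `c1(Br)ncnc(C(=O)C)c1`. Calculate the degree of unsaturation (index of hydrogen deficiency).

Atom tally by fragment:
  pyrimidine ring core → C:4 H:4 N:2
  (− 2 ring H displaced by substituents)
  + Br → Br:1
  + COCH3 → C:2 H:3 O:1
Element totals:
  C: 6
  H: 5
  Br: 1
  N: 2
  O: 1
Molecular formula: C6H5BrN2O.
DoU = (2C + 2 + N − H − X) / 2 = (2·6 + 2 + 2 − 5 − 1) / 2 = 5.

5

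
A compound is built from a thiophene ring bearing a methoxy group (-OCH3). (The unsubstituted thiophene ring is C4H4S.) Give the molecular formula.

Atom tally by fragment:
  thiophene ring core → C:4 H:4 S:1
  (− 1 ring H displaced by substituents)
  + OCH3 → C:1 H:3 O:1
Element totals:
  C: 5
  H: 6
  O: 1
  S: 1

C5H6OS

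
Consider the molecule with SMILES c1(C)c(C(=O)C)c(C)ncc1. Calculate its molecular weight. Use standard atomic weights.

Atom tally by fragment:
  pyridine ring core → C:5 H:5 N:1
  (− 3 ring H displaced by substituents)
  + CH3 → C:1 H:3
  + COCH3 → C:2 H:3 O:1
  + CH3 → C:1 H:3
Element totals:
  C: 9
  H: 11
  N: 1
  O: 1
Molecular formula: C9H11NO.
  M = 9(12.011) + 11(1.008) + 14.007 + 15.999
    = 108.099 + 11.088 + 14.007 + 15.999 = 149.193

149.19 g/mol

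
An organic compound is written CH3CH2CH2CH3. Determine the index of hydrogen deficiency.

Atom tally by fragment:
  CH3 → C:1 H:3
  CH2 → C:1 H:2
  CH2 → C:1 H:2
  CH3 → C:1 H:3
Element totals:
  C: 4
  H: 10
Molecular formula: C4H10.
DoU = (2C + 2 + N − H − X) / 2 = (2·4 + 2 + 0 − 10 − 0) / 2 = 0.

0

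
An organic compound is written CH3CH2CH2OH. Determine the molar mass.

60.10 g/mol

Atom tally by fragment:
  CH3 → C:1 H:3
  CH2 → C:1 H:2
  CH2OH → C:1 H:3 O:1
Element totals:
  C: 3
  H: 8
  O: 1
Molecular formula: C3H8O.
  M = 3(12.011) + 8(1.008) + 15.999
    = 36.033 + 8.064 + 15.999 = 60.096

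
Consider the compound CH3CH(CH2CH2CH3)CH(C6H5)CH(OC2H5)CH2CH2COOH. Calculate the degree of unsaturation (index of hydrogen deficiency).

Element totals:
  C: 18
  H: 28
  O: 3
Molecular formula: C18H28O3.
DoU = (2C + 2 + N − H − X) / 2 = (2·18 + 2 + 0 − 28 − 0) / 2 = 5.

5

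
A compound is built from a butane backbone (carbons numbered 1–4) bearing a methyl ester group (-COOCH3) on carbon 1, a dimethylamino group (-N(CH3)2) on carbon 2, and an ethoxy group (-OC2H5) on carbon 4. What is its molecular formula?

Atom tally by fragment:
  CH3OOCCH2 → C:3 H:5 O:2
  CH(N(CH3)2) → C:3 H:7 N:1
  CH2 → C:1 H:2
  CH2OC2H5 → C:3 H:7 O:1
Element totals:
  C: 10
  H: 21
  N: 1
  O: 3

C10H21NO3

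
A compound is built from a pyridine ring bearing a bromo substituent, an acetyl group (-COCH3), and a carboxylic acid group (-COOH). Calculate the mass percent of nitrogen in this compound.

Atom tally by fragment:
  pyridine ring core → C:5 H:5 N:1
  (− 3 ring H displaced by substituents)
  + Br → Br:1
  + COCH3 → C:2 H:3 O:1
  + COOH → C:1 H:1 O:2
Element totals:
  C: 8
  H: 6
  Br: 1
  N: 1
  O: 3
Molecular formula: C8H6BrNO3.
Molar mass = 244.044 g/mol.
Mass from N: 1 × 14.007 = 14.007 g/mol.
%N = 14.007 / 244.044 × 100 = 5.74%.

5.74%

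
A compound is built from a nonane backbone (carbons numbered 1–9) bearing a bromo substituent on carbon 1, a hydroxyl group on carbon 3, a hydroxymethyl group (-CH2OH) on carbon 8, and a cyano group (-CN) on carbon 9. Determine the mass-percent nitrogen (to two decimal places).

Atom tally by fragment:
  BrCH2 → C:1 H:2 Br:1
  CH2 → C:1 H:2
  CH(OH) → C:1 H:2 O:1
  CH2 → C:1 H:2
  CH2 → C:1 H:2
  CH2 → C:1 H:2
  CH2 → C:1 H:2
  CH(CH2OH) → C:2 H:4 O:1
  CH2CN → C:2 H:2 N:1
Element totals:
  C: 11
  H: 20
  Br: 1
  N: 1
  O: 2
Molecular formula: C11H20BrNO2.
Molar mass = 278.190 g/mol.
Mass from N: 1 × 14.007 = 14.007 g/mol.
%N = 14.007 / 278.190 × 100 = 5.04%.

5.04%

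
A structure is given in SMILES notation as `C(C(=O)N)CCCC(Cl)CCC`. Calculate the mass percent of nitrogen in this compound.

Atom tally by fragment:
  H2NOCCH2 → C:2 H:4 O:1 N:1
  CH2 → C:1 H:2
  CH2 → C:1 H:2
  CH2 → C:1 H:2
  CH(Cl) → C:1 H:1 Cl:1
  CH2 → C:1 H:2
  CH2 → C:1 H:2
  CH3 → C:1 H:3
Element totals:
  C: 9
  H: 18
  Cl: 1
  N: 1
  O: 1
Molecular formula: C9H18ClNO.
Molar mass = 191.699 g/mol.
Mass from N: 1 × 14.007 = 14.007 g/mol.
%N = 14.007 / 191.699 × 100 = 7.31%.

7.31%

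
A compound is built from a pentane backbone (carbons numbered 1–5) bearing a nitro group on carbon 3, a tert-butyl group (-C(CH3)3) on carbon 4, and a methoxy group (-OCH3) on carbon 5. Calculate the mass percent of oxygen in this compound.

Atom tally by fragment:
  CH3 → C:1 H:3
  CH2 → C:1 H:2
  CH(NO2) → C:1 H:1 N:1 O:2
  CH(C(CH3)3) → C:5 H:10
  CH2OCH3 → C:2 H:5 O:1
Element totals:
  C: 10
  H: 21
  N: 1
  O: 3
Molecular formula: C10H21NO3.
Molar mass = 203.282 g/mol.
Mass from O: 3 × 15.999 = 47.997 g/mol.
%O = 47.997 / 203.282 × 100 = 23.61%.

23.61%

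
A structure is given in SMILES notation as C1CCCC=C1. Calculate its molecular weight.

82.15 g/mol

Atom tally by fragment:
  cyclohexene ring core → C:6 H:10
Element totals:
  C: 6
  H: 10
Molecular formula: C6H10.
  M = 6(12.011) + 10(1.008)
    = 72.066 + 10.080 = 82.146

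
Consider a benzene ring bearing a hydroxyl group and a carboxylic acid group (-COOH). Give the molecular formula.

C7H6O3

Atom tally by fragment:
  benzene ring core → C:6 H:6
  (− 2 ring H displaced by substituents)
  + OH → O:1 H:1
  + COOH → C:1 H:1 O:2
Element totals:
  C: 7
  H: 6
  O: 3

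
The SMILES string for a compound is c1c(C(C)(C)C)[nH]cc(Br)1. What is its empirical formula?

C8H12BrN

Atom tally by fragment:
  pyrrole ring core → C:4 H:5 N:1
  (− 2 ring H displaced by substituents)
  + C(CH3)3 → C:4 H:9
  + Br → Br:1
Element totals:
  C: 8
  H: 12
  Br: 1
  N: 1
Molecular formula: C8H12BrN.
gcd of subscripts (1, 8, 12, 1) = 1, so the empirical formula equals the molecular formula.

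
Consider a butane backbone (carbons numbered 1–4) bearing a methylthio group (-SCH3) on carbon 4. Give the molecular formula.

Atom tally by fragment:
  CH3 → C:1 H:3
  CH2 → C:1 H:2
  CH2 → C:1 H:2
  CH2SCH3 → C:2 H:5 S:1
Element totals:
  C: 5
  H: 12
  S: 1

C5H12S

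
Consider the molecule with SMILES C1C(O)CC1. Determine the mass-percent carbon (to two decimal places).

66.63%

Atom tally by fragment:
  cyclobutane ring core → C:4 H:8
  (− 1 ring H displaced by substituents)
  + OH → O:1 H:1
Element totals:
  C: 4
  H: 8
  O: 1
Molecular formula: C4H8O.
Molar mass = 72.107 g/mol.
Mass from C: 4 × 12.011 = 48.044 g/mol.
%C = 48.044 / 72.107 × 100 = 66.63%.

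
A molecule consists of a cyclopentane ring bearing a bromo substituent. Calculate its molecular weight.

Atom tally by fragment:
  cyclopentane ring core → C:5 H:10
  (− 1 ring H displaced by substituents)
  + Br → Br:1
Element totals:
  C: 5
  H: 9
  Br: 1
Molecular formula: C5H9Br.
  M = 5(12.011) + 9(1.008) + 79.904
    = 60.055 + 9.072 + 79.904 = 149.031

149.03 g/mol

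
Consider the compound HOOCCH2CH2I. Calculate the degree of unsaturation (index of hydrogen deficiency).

1

Element totals:
  C: 3
  H: 5
  I: 1
  O: 2
Molecular formula: C3H5IO2.
DoU = (2C + 2 + N − H − X) / 2 = (2·3 + 2 + 0 − 5 − 1) / 2 = 1.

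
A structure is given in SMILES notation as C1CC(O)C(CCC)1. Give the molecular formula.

Atom tally by fragment:
  cyclobutane ring core → C:4 H:8
  (− 2 ring H displaced by substituents)
  + OH → O:1 H:1
  + CH2CH2CH3 → C:3 H:7
Element totals:
  C: 7
  H: 14
  O: 1

C7H14O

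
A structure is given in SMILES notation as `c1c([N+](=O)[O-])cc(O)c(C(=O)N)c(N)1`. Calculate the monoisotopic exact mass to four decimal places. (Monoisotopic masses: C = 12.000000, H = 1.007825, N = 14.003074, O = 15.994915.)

Atom tally by fragment:
  benzene ring core → C:6 H:6
  (− 4 ring H displaced by substituents)
  + NO2 → N:1 O:2
  + OH → O:1 H:1
  + CONH2 → C:1 H:2 O:1 N:1
  + NH2 → N:1 H:2
Element totals:
  C: 7
  H: 7
  N: 3
  O: 4
Molecular formula: C7H7N3O4.
  M = 7(12.0) + 7(1.007825) + 3(14.003074) + 4(15.994915)
    = 84.000000 + 7.054775 + 42.009222 + 63.979660 = 197.043657

197.0437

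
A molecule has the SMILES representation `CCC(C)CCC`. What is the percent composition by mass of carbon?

Atom tally by fragment:
  CH3 → C:1 H:3
  CH2 → C:1 H:2
  CH(CH3) → C:2 H:4
  CH2 → C:1 H:2
  CH2 → C:1 H:2
  CH3 → C:1 H:3
Element totals:
  C: 7
  H: 16
Molecular formula: C7H16.
Molar mass = 100.205 g/mol.
Mass from C: 7 × 12.011 = 84.077 g/mol.
%C = 84.077 / 100.205 × 100 = 83.90%.

83.90%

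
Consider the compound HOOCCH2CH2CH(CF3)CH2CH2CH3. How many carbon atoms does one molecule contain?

Atom tally by fragment:
  HOOCCH2 → C:2 H:3 O:2
  CH2 → C:1 H:2
  CH(CF3) → C:2 H:1 F:3
  CH2 → C:1 H:2
  CH2 → C:1 H:2
  CH3 → C:1 H:3
Element totals:
  C: 8
  H: 13
  F: 3
  O: 2

8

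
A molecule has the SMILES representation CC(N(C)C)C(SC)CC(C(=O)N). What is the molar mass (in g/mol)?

204.33 g/mol

Atom tally by fragment:
  CH3 → C:1 H:3
  CH(N(CH3)2) → C:3 H:7 N:1
  CH(SCH3) → C:2 H:4 S:1
  CH2 → C:1 H:2
  CH2CONH2 → C:2 H:4 O:1 N:1
Element totals:
  C: 9
  H: 20
  N: 2
  O: 1
  S: 1
Molecular formula: C9H20N2OS.
  M = 9(12.011) + 20(1.008) + 2(14.007) + 15.999 + 32.06
    = 108.099 + 20.160 + 28.014 + 15.999 + 32.060 = 204.332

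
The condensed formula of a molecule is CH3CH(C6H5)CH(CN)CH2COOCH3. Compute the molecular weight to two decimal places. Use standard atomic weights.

Atom tally by fragment:
  CH3 → C:1 H:3
  CH(C6H5) → C:7 H:6
  CH(CN) → C:2 H:1 N:1
  CH2COOCH3 → C:3 H:5 O:2
Element totals:
  C: 13
  H: 15
  N: 1
  O: 2
Molecular formula: C13H15NO2.
  M = 13(12.011) + 15(1.008) + 14.007 + 2(15.999)
    = 156.143 + 15.120 + 14.007 + 31.998 = 217.268

217.27 g/mol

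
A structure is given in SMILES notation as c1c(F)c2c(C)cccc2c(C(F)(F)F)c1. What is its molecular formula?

C12H8F4

Atom tally by fragment:
  naphthalene ring system core → C:10 H:8
  (− 3 ring H displaced by substituents)
  + F → F:1
  + CH3 → C:1 H:3
  + CF3 → C:1 F:3
Element totals:
  C: 12
  H: 8
  F: 4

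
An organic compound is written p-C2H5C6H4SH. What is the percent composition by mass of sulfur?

23.19%

Element totals:
  C: 8
  H: 10
  S: 1
Molecular formula: C8H10S.
Molar mass = 138.228 g/mol.
Mass from S: 1 × 32.06 = 32.060 g/mol.
%S = 32.060 / 138.228 × 100 = 23.19%.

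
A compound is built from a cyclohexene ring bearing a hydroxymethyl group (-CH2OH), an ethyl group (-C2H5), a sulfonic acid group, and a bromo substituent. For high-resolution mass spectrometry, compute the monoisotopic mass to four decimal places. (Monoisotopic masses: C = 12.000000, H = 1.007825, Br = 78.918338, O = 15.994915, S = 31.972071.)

297.9874

Atom tally by fragment:
  cyclohexene ring core → C:6 H:10
  (− 4 ring H displaced by substituents)
  + CH2OH → C:1 H:3 O:1
  + C2H5 → C:2 H:5
  + SO3H → S:1 O:3 H:1
  + Br → Br:1
Element totals:
  C: 9
  H: 15
  Br: 1
  O: 4
  S: 1
Molecular formula: C9H15BrO4S.
  M = 9(12.0) + 15(1.007825) + 78.918338 + 4(15.994915) + 31.972071
    = 108.000000 + 15.117375 + 78.918338 + 63.979660 + 31.972071 = 297.987444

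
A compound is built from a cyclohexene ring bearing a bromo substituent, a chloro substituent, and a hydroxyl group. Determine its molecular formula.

Atom tally by fragment:
  cyclohexene ring core → C:6 H:10
  (− 3 ring H displaced by substituents)
  + Br → Br:1
  + Cl → Cl:1
  + OH → O:1 H:1
Element totals:
  C: 6
  H: 8
  Br: 1
  Cl: 1
  O: 1

C6H8BrClO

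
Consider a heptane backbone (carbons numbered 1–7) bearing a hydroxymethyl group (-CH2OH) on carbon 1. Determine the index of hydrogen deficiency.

Atom tally by fragment:
  HOCH2CH2 → C:2 H:5 O:1
  CH2 → C:1 H:2
  CH2 → C:1 H:2
  CH2 → C:1 H:2
  CH2 → C:1 H:2
  CH2 → C:1 H:2
  CH3 → C:1 H:3
Element totals:
  C: 8
  H: 18
  O: 1
Molecular formula: C8H18O.
DoU = (2C + 2 + N − H − X) / 2 = (2·8 + 2 + 0 − 18 − 0) / 2 = 0.

0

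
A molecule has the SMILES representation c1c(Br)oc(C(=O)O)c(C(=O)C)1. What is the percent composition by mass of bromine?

34.29%

Atom tally by fragment:
  furan ring core → C:4 H:4 O:1
  (− 3 ring H displaced by substituents)
  + Br → Br:1
  + COOH → C:1 H:1 O:2
  + COCH3 → C:2 H:3 O:1
Element totals:
  C: 7
  H: 5
  Br: 1
  O: 4
Molecular formula: C7H5BrO4.
Molar mass = 233.017 g/mol.
Mass from Br: 1 × 79.904 = 79.904 g/mol.
%Br = 79.904 / 233.017 × 100 = 34.29%.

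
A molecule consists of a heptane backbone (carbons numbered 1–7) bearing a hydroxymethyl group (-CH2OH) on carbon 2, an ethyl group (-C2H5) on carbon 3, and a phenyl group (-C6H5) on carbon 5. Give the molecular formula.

Atom tally by fragment:
  CH3 → C:1 H:3
  CH(CH2OH) → C:2 H:4 O:1
  CH(C2H5) → C:3 H:6
  CH2 → C:1 H:2
  CH(C6H5) → C:7 H:6
  CH2 → C:1 H:2
  CH3 → C:1 H:3
Element totals:
  C: 16
  H: 26
  O: 1

C16H26O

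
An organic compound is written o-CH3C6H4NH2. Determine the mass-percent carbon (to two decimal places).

Atom tally by fragment:
  benzene ring core → C:6 H:6
  (− 2 ring H displaced by substituents)
  + CH3 → C:1 H:3
  + NH2 → N:1 H:2
Element totals:
  C: 7
  H: 9
  N: 1
Molecular formula: C7H9N.
Molar mass = 107.156 g/mol.
Mass from C: 7 × 12.011 = 84.077 g/mol.
%C = 84.077 / 107.156 × 100 = 78.46%.

78.46%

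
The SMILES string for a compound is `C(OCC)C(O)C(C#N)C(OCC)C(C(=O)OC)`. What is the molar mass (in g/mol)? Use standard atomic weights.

259.30 g/mol

Atom tally by fragment:
  C2H5OCH2 → C:3 H:7 O:1
  CH(OH) → C:1 H:2 O:1
  CH(CN) → C:2 H:1 N:1
  CH(OC2H5) → C:3 H:6 O:1
  CH2COOCH3 → C:3 H:5 O:2
Element totals:
  C: 12
  H: 21
  N: 1
  O: 5
Molecular formula: C12H21NO5.
  M = 12(12.011) + 21(1.008) + 14.007 + 5(15.999)
    = 144.132 + 21.168 + 14.007 + 79.995 = 259.302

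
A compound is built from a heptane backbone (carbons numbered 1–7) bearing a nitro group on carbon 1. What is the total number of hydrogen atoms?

Atom tally by fragment:
  O2NCH2 → C:1 H:2 N:1 O:2
  CH2 → C:1 H:2
  CH2 → C:1 H:2
  CH2 → C:1 H:2
  CH2 → C:1 H:2
  CH2 → C:1 H:2
  CH3 → C:1 H:3
Element totals:
  C: 7
  H: 15
  N: 1
  O: 2

15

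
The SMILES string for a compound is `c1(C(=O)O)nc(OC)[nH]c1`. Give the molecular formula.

C5H6N2O3

Atom tally by fragment:
  imidazole ring core → C:3 H:4 N:2
  (− 2 ring H displaced by substituents)
  + COOH → C:1 H:1 O:2
  + OCH3 → C:1 H:3 O:1
Element totals:
  C: 5
  H: 6
  N: 2
  O: 3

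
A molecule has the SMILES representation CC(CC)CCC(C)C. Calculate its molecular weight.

Atom tally by fragment:
  CH3 → C:1 H:3
  CH(C2H5) → C:3 H:6
  CH2 → C:1 H:2
  CH2 → C:1 H:2
  CH(CH3) → C:2 H:4
  CH3 → C:1 H:3
Element totals:
  C: 9
  H: 20
Molecular formula: C9H20.
  M = 9(12.011) + 20(1.008)
    = 108.099 + 20.160 = 128.259

128.26 g/mol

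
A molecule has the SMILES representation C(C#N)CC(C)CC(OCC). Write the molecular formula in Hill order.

Atom tally by fragment:
  NCCH2 → C:2 H:2 N:1
  CH2 → C:1 H:2
  CH(CH3) → C:2 H:4
  CH2 → C:1 H:2
  CH2OC2H5 → C:3 H:7 O:1
Element totals:
  C: 9
  H: 17
  N: 1
  O: 1

C9H17NO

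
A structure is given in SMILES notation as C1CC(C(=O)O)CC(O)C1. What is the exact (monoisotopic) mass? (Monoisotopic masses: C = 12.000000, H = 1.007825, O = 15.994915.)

Atom tally by fragment:
  cyclohexane ring core → C:6 H:12
  (− 2 ring H displaced by substituents)
  + COOH → C:1 H:1 O:2
  + OH → O:1 H:1
Element totals:
  C: 7
  H: 12
  O: 3
Molecular formula: C7H12O3.
  M = 7(12.0) + 12(1.007825) + 3(15.994915)
    = 84.000000 + 12.093900 + 47.984745 = 144.078645

144.0786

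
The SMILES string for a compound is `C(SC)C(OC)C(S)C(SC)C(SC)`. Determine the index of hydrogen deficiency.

Atom tally by fragment:
  CH3SCH2 → C:2 H:5 S:1
  CH(OCH3) → C:2 H:4 O:1
  CH(SH) → C:1 H:2 S:1
  CH(SCH3) → C:2 H:4 S:1
  CH2SCH3 → C:2 H:5 S:1
Element totals:
  C: 9
  H: 20
  O: 1
  S: 4
Molecular formula: C9H20OS4.
DoU = (2C + 2 + N − H − X) / 2 = (2·9 + 2 + 0 − 20 − 0) / 2 = 0.

0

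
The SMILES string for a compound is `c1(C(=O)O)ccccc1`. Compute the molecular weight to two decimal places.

122.12 g/mol

Atom tally by fragment:
  benzene ring core → C:6 H:6
  (− 1 ring H displaced by substituents)
  + COOH → C:1 H:1 O:2
Element totals:
  C: 7
  H: 6
  O: 2
Molecular formula: C7H6O2.
  M = 7(12.011) + 6(1.008) + 2(15.999)
    = 84.077 + 6.048 + 31.998 = 122.123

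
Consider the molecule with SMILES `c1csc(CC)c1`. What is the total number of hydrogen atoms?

Atom tally by fragment:
  thiophene ring core → C:4 H:4 S:1
  (− 1 ring H displaced by substituents)
  + C2H5 → C:2 H:5
Element totals:
  C: 6
  H: 8
  S: 1

8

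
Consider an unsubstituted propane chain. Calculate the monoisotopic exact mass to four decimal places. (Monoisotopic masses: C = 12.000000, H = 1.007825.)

Atom tally by fragment:
  CH3 → C:1 H:3
  CH2 → C:1 H:2
  CH3 → C:1 H:3
Element totals:
  C: 3
  H: 8
Molecular formula: C3H8.
  M = 3(12.0) + 8(1.007825)
    = 36.000000 + 8.062600 = 44.062600

44.0626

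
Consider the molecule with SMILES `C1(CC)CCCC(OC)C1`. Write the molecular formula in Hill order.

Atom tally by fragment:
  cyclohexane ring core → C:6 H:12
  (− 2 ring H displaced by substituents)
  + C2H5 → C:2 H:5
  + OCH3 → C:1 H:3 O:1
Element totals:
  C: 9
  H: 18
  O: 1

C9H18O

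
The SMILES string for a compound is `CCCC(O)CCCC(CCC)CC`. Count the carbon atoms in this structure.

Atom tally by fragment:
  CH3 → C:1 H:3
  CH2 → C:1 H:2
  CH2 → C:1 H:2
  CH(OH) → C:1 H:2 O:1
  CH2 → C:1 H:2
  CH2 → C:1 H:2
  CH2 → C:1 H:2
  CH(CH2CH2CH3) → C:4 H:8
  CH2 → C:1 H:2
  CH3 → C:1 H:3
Element totals:
  C: 13
  H: 28
  O: 1

13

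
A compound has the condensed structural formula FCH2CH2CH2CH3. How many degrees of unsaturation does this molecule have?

0

Element totals:
  C: 4
  H: 9
  F: 1
Molecular formula: C4H9F.
DoU = (2C + 2 + N − H − X) / 2 = (2·4 + 2 + 0 − 9 − 1) / 2 = 0.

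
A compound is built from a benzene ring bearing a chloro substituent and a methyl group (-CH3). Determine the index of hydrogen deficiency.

Atom tally by fragment:
  benzene ring core → C:6 H:6
  (− 2 ring H displaced by substituents)
  + Cl → Cl:1
  + CH3 → C:1 H:3
Element totals:
  C: 7
  H: 7
  Cl: 1
Molecular formula: C7H7Cl.
DoU = (2C + 2 + N − H − X) / 2 = (2·7 + 2 + 0 − 7 − 1) / 2 = 4.

4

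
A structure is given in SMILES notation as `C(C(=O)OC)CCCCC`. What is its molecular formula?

C8H16O2

Atom tally by fragment:
  CH3OOCCH2 → C:3 H:5 O:2
  CH2 → C:1 H:2
  CH2 → C:1 H:2
  CH2 → C:1 H:2
  CH2 → C:1 H:2
  CH3 → C:1 H:3
Element totals:
  C: 8
  H: 16
  O: 2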